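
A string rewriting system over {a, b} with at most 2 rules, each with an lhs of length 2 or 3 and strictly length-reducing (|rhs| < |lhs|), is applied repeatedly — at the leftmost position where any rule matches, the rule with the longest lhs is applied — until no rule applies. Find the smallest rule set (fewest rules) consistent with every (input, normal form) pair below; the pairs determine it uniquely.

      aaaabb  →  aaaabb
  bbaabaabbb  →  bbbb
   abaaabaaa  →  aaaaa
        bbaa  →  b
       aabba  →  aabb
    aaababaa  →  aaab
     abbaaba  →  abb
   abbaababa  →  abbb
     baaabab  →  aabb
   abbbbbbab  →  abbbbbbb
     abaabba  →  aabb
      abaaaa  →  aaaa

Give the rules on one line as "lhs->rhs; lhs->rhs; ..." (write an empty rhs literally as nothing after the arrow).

  | aaaabb
  | bbaabaabbb => babaabbb => bbaabbb => babbb => bbbb
  | abaaabaaa => aaabaaa => aaaaa
  | bbaa => ba => b

ba->b; baa->a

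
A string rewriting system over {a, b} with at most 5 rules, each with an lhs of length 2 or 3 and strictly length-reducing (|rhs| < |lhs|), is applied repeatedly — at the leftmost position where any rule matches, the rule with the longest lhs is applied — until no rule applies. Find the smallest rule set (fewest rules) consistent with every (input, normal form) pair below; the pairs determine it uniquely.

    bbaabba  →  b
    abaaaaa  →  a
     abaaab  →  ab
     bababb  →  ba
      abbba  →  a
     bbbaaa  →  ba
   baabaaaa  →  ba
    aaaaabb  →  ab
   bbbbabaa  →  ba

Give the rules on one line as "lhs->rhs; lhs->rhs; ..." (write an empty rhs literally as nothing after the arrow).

aa->a; aba->; bb->b; bbb->ba

  | bbaabba => baabba => babba => baba => b
  | abaaaaa => aaaa => aaa => aa => a
  | abaaab => aab => ab
  | bababb => bbb => ba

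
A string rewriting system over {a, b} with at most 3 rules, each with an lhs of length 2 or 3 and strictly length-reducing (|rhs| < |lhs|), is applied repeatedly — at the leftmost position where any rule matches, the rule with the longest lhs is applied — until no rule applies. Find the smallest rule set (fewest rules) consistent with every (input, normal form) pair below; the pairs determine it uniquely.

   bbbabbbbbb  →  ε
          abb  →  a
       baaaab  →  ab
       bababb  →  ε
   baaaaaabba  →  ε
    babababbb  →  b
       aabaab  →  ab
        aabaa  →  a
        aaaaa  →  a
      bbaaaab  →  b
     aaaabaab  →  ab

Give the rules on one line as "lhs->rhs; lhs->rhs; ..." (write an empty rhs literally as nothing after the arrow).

  | bbbabbbbbb => babbbbbb => bbbbbb => bbbb => bb => ε
  | abb => a
  | baaaab => aaab => ab
  | bababb => babb => bb => ε

aa->; ba->; bb->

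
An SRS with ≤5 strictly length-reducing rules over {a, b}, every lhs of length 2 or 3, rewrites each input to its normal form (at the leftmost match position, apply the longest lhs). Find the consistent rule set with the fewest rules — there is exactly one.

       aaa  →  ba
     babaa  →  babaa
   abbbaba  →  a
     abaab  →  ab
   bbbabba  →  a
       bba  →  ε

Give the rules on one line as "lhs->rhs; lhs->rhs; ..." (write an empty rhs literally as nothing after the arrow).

  | aaa => ba
  | babaa
  | abbbaba => aaba => a
  | abaab => ab

aaa->ba; aab->; bba->; bbb->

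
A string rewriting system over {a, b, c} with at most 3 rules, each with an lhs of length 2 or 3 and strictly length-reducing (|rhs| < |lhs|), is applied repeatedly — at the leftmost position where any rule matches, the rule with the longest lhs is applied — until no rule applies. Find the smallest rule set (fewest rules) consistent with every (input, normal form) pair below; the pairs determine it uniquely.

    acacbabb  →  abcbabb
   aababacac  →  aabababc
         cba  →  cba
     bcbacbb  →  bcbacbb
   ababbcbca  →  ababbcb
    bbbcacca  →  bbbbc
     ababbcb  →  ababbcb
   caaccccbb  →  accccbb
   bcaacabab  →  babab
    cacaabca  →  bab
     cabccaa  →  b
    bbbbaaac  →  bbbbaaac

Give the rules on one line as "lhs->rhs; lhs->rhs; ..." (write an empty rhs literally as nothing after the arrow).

  | acacbabb => abcbabb
  | aababacac => aabababc
  | cba
  | bcbacbb

ca->; cac->bc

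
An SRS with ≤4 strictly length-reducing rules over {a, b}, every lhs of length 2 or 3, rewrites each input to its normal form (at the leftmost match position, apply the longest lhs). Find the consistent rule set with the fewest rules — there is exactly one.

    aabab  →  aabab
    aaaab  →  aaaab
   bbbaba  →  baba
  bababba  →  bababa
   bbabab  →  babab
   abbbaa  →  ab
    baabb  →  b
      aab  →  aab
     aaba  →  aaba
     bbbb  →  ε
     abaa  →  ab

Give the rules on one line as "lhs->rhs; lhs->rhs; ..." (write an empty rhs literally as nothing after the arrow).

  | aabab
  | aaaab
  | bbbaba => baba
  | bababba => bababa

baa->b; bb->; bba->ba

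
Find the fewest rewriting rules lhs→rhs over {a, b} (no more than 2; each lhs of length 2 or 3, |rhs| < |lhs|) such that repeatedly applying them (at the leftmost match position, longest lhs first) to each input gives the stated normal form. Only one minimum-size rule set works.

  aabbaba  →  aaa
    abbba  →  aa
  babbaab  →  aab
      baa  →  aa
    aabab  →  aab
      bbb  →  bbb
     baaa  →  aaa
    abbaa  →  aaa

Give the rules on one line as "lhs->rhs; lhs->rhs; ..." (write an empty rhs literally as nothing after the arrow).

  | aabbaba => aabba => aaba => aaa
  | abbba => abba => aba => aa
  | babbaab => bbaab => baab => aab
  | baa => aa

ba->a; bab->b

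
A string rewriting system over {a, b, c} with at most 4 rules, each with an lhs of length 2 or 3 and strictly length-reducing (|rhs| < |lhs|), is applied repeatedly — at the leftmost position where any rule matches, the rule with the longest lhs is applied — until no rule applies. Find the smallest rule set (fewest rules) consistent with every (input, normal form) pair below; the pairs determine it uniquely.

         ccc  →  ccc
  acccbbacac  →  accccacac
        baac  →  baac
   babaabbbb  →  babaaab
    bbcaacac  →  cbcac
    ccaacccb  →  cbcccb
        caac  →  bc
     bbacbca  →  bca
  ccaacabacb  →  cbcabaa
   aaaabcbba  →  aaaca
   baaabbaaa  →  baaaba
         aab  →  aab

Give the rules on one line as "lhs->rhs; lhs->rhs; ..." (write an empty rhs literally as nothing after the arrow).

  | ccc
  | acccbbacac => accccacac
  | baac
  | babaabbbb => babaacbb => babaaab

abc->; acb->aa; bb->c; caa->b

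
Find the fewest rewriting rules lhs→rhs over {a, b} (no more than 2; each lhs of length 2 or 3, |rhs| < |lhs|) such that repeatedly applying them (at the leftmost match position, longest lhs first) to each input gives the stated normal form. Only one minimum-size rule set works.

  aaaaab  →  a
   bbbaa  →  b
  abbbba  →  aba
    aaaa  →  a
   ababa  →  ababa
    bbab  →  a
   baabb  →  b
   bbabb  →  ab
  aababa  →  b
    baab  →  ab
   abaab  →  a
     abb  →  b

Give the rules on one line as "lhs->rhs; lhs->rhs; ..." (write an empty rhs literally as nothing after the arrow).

aa->b; bb->a

  | aaaaab => baaab => bbab => aab => bb => a
  | bbbaa => abaa => abb => aa => b
  | abbbba => aabba => bbba => aba
  | aaaa => baa => bb => a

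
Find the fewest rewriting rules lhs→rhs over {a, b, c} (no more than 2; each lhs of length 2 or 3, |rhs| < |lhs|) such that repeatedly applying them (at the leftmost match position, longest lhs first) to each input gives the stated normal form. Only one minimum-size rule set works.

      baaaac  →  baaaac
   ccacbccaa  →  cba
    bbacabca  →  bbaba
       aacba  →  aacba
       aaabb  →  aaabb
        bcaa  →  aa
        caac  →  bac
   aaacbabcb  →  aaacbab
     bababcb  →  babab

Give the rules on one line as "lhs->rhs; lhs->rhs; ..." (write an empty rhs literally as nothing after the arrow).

  | baaaac
  | ccacbccaa => cbcbccaa => cbccaa => ccaa => cba
  | bbacabca => bbabbca => bbaba
  | aacba

bc->; ca->b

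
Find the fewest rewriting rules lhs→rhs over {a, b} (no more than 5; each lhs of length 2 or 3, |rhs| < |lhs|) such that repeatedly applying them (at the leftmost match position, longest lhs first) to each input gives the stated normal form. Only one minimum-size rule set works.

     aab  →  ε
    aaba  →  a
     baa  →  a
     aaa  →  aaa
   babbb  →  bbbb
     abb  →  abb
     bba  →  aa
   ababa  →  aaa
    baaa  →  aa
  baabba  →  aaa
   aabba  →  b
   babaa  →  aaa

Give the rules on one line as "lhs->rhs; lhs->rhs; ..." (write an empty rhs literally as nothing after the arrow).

  | aab => ε
  | aaba => a
  | baa => a
  | aaa

aab->; ba->b; baa->a; bba->aa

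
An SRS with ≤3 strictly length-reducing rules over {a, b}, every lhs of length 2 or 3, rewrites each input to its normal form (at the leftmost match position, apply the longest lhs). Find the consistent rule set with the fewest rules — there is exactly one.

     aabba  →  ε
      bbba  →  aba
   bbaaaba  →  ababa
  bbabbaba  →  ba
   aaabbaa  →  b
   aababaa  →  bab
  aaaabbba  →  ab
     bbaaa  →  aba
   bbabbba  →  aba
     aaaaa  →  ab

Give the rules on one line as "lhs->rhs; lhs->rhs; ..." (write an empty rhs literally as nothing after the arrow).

  | aabba => bba => aa => ε
  | bbba => aba
  | bbaaaba => aaaaba => ababa
  | bbabbaba => aabbaba => bbaba => aaba => ba

aa->; aaa->ab; bb->a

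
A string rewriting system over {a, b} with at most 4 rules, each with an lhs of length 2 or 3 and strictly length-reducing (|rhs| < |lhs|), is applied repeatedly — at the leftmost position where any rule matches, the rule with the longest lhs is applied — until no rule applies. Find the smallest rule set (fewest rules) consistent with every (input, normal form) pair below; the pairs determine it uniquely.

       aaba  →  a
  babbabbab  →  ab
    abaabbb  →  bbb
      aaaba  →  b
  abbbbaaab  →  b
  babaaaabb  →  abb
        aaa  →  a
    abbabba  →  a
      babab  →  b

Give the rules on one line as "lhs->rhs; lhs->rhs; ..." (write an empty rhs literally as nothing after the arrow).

aa->b; aab->b; ba->a; baa->a

  | aaba => ba => a
  | babbabbab => abbabbab => ababbab => aabbab => bbab => bab => ab
  | abaabbb => aabbb => bbb
  | aaaba => baba => aba => aa => b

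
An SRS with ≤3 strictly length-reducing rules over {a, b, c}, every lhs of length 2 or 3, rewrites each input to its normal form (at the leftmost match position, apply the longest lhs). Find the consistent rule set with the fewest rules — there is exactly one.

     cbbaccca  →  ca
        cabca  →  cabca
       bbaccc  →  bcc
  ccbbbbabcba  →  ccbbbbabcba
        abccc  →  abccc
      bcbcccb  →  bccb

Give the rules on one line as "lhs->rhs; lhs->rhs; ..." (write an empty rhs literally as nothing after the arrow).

bac->; cbc->

  | cbbaccca => cbcca => ca
  | cabca
  | bbaccc => bcc
  | ccbbbbabcba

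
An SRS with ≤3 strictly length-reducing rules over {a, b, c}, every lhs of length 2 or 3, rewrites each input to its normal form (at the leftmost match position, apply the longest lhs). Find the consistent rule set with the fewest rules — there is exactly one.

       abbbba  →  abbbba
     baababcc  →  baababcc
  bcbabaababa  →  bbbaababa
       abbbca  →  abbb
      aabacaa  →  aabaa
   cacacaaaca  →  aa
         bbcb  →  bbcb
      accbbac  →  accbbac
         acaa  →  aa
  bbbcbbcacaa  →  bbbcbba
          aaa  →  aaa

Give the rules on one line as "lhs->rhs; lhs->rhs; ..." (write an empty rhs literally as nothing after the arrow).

  | abbbba
  | baababcc
  | bcbabaababa => bbbaababa
  | abbbca => abbb

ca->; cba->b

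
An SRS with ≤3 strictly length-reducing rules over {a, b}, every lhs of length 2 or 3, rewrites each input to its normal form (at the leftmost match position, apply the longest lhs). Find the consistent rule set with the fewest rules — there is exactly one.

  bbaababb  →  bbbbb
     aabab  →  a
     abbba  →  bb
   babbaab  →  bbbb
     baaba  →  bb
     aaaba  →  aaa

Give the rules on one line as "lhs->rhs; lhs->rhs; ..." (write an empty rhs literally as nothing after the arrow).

  | bbaababb => bbababb => bbbabb => bbbbb
  | aabab => aab => a
  | abbba => bba => bb
  | babbaab => bbbaab => bbbab => bbbb

ab->; ba->b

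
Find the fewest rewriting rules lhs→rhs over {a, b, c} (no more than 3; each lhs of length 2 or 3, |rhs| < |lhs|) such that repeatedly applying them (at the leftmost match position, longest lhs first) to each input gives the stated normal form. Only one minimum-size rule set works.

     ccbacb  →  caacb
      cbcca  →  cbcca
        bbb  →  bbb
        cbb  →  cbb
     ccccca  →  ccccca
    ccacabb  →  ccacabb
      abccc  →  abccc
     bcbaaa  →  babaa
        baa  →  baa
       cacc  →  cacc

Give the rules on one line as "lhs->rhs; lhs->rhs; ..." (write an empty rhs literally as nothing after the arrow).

  | ccbacb => caacb
  | cbcca
  | bbb
  | cbb

cba->ab; ccb->ca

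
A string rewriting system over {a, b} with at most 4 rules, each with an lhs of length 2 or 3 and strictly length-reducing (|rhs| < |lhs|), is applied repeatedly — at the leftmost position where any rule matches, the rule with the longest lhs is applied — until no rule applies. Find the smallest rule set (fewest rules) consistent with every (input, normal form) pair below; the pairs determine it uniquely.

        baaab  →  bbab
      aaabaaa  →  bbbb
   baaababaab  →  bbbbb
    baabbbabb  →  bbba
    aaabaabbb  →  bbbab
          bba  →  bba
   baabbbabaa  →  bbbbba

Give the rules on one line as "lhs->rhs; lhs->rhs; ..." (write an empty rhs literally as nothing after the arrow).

aa->b; aab->; aba->bb; abb->a

  | baaab => bbab
  | aaabaaa => babaaa => bbbaa => bbbb
  | baaababaab => bbababaab => bbbbbaab => bbbbb
  | baabbbabb => bbbabb => bbba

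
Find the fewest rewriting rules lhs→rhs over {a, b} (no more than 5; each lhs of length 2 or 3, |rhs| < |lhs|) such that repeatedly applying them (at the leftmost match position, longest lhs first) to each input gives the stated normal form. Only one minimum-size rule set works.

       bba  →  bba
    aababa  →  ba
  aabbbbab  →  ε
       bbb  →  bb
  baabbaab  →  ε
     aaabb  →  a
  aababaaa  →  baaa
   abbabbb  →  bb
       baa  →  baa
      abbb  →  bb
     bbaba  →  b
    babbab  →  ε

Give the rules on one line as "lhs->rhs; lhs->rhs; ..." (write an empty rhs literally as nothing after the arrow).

ab->; aba->b; bab->ab; bbb->bb

  | bba
  | aababa => abba => ba
  | aabbbbab => abbbab => bbab => bab => ab => ε
  | bbb => bb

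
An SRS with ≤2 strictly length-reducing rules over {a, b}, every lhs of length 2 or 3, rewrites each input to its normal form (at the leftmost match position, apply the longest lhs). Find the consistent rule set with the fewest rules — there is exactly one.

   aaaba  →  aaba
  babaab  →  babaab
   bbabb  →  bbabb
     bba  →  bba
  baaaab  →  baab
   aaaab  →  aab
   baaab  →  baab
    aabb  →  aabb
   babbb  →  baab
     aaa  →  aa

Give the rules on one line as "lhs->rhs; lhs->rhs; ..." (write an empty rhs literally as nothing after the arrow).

aaa->aa; bbb->ab

  | aaaba => aaba
  | babaab
  | bbabb
  | bba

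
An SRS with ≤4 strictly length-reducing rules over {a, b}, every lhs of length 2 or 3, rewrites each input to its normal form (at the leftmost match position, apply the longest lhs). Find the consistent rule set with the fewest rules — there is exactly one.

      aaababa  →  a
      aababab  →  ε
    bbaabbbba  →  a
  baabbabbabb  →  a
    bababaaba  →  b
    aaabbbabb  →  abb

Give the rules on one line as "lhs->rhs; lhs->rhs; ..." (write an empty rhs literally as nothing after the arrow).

aa->b; ba->; bab->ba

  | aaababa => bababa => baaba => aba => a
  | aababab => bbabab => bbaab => bab => ba => ε
  | bbaabbbba => babbbba => babbba => babba => baba => baa => a
  | baabbabbabb => abbabbabb => abbababb => abbaabb => ababb => abab => aba => a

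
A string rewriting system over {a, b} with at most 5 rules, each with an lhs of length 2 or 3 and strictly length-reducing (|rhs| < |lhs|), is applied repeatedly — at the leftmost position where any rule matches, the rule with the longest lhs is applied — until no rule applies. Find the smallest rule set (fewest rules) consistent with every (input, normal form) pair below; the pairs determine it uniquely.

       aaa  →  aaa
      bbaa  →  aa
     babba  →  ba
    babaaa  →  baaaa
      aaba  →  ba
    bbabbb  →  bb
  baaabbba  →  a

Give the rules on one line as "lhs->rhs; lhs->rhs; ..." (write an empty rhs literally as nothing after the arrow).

aab->b; ab->a; abb->; bba->ab

  | aaa
  | bbaa => aba => aa
  | babba => ba
  | babaaa => baaaa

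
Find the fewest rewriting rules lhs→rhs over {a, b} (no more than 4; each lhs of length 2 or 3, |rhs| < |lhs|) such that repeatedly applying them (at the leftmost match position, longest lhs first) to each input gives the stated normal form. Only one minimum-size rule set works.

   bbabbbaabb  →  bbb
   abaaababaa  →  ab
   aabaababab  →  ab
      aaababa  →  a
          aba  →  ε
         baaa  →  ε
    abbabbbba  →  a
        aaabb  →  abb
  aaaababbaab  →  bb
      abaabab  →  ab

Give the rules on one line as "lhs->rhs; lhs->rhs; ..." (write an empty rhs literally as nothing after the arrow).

aa->; ba->a; baa->ab

  | bbabbbaabb => babbbaabb => abbbaabb => abbabbb => ababbb => aabbb => bbb
  | abaaababaa => aabababaa => bababaa => ababaa => aabaa => baa => ab
  | aabaababab => baababab => abbabab => ababab => aabab => bab => ab
  | aaababa => ababa => aaba => ba => a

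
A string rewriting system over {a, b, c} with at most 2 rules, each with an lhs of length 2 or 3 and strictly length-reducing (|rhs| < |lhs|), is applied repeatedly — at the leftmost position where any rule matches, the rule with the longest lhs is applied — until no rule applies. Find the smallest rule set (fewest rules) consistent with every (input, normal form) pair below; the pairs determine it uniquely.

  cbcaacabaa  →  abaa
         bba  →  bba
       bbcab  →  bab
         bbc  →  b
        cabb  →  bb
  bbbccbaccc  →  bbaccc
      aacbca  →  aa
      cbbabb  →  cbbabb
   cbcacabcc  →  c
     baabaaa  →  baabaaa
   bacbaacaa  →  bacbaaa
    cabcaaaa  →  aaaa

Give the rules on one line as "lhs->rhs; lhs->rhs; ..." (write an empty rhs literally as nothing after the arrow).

  | cbcaacabaa => caacabaa => acabaa => abaa
  | bba
  | bbcab => bab
  | bbc => b

bc->; ca->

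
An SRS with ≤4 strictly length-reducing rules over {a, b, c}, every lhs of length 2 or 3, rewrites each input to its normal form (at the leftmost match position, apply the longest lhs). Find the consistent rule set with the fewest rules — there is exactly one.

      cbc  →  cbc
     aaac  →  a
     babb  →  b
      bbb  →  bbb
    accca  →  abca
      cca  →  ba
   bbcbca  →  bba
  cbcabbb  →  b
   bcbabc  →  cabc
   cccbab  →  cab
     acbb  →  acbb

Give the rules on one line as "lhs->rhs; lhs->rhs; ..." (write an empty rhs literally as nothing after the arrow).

aac->; abb->; bcb->c; cc->b

  | cbc
  | aaac => a
  | babb => b
  | bbb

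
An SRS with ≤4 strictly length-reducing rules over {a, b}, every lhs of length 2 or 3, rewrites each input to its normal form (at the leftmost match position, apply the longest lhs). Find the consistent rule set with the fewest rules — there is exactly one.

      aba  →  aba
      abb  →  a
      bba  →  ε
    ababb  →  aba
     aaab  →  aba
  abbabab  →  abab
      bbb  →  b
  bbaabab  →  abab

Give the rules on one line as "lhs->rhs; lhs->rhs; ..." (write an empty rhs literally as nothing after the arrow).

aab->ba; bb->; bba->

  | aba
  | abb => a
  | bba => ε
  | ababb => aba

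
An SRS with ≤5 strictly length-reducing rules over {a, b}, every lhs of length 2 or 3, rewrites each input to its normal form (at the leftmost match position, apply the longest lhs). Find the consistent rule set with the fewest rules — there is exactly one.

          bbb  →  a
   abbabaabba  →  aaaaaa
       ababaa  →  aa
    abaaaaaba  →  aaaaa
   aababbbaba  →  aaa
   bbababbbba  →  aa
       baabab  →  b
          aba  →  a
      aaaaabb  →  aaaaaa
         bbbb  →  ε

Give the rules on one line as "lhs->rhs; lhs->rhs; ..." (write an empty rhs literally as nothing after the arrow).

ab->; abb->aa; baa->; bbb->a

  | bbb => a
  | abbabaabba => aaabaabba => aaaabba => aaaaaa
  | ababaa => abaa => aa
  | abaaaaaba => aaaaaba => aaaaa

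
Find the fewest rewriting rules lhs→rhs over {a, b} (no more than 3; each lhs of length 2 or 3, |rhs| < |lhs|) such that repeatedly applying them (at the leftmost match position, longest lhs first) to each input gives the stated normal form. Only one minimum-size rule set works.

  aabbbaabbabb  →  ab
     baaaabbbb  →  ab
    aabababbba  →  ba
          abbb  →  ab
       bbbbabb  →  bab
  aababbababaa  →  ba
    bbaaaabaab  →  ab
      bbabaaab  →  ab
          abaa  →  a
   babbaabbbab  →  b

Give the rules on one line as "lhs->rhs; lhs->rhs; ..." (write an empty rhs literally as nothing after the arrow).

  | aabbbaabbabb => aabbaabbabb => aabaabbabb => aabbabb => aababb => abb => ab
  | baaaabbbb => abaabbbb => abbbb => abbb => abb => ab
  | aabababbba => ababbba => bbba => bba => ba
  | abbb => abb => ab

aba->; baa->ab; bb->b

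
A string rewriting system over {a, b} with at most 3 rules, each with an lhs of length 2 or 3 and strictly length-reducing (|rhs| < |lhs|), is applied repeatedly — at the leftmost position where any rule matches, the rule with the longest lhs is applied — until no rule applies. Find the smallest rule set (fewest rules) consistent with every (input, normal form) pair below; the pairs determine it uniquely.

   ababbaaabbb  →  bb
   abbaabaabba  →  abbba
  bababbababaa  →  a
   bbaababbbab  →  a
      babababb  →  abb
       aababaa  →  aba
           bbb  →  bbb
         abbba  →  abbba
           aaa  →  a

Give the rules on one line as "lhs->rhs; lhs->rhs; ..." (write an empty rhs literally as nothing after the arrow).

  | ababbaaabbb => aabaaabbb => aaabbb => aabbb => bb
  | abbaabaabba => abbaabba => abbba
  | bababbababaa => aabbababaa => bababaa => aabaa => aa => a
  | bbaababbbab => bbabbbab => babbab => abab => aa => a

aa->a; aab->; bab->a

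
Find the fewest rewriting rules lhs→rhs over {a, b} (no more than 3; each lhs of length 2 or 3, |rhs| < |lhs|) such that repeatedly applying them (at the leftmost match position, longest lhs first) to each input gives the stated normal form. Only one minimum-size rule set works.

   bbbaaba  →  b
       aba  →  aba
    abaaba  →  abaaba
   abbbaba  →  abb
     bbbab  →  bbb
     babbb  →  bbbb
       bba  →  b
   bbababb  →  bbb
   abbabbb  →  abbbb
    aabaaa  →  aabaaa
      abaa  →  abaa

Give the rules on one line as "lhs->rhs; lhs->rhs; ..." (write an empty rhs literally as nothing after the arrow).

  | bbbaaba => bbaba => bba => b
  | aba
  | abaaba
  | abbbaba => abbba => abb

bab->bb; bba->b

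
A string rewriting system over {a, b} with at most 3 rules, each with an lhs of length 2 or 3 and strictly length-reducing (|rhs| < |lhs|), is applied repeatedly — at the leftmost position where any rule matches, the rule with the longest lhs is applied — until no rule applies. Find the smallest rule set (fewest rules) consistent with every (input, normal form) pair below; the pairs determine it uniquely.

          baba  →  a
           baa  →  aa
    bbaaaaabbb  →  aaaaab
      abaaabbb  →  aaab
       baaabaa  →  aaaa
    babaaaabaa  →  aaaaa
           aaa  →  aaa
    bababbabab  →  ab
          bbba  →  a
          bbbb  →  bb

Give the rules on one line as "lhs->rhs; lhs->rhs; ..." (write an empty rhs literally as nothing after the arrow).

  | baba => aba => a
  | baa => aa
  | bbaaaaabbb => baaaaabbb => aaaaabbb => aaaaab
  | abaaabbb => aaabbb => aaab

aba->a; ba->a; bbb->b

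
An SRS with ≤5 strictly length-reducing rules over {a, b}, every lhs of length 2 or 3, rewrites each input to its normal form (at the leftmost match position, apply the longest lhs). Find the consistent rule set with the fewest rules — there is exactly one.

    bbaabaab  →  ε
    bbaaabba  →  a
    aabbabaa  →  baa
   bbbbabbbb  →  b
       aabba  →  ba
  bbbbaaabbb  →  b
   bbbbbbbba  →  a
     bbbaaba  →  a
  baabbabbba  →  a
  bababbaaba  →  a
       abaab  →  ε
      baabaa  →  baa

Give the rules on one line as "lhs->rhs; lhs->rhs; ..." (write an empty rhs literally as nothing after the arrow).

aab->; ab->; bb->b; bba->a

  | bbaabaab => aabaab => aab => ε
  | bbaaabba => aaabba => aba => a
  | aabbabaa => babaa => baa
  | bbbbabbbb => bbbabbbb => bbabbbb => abbbb => bbb => bb => b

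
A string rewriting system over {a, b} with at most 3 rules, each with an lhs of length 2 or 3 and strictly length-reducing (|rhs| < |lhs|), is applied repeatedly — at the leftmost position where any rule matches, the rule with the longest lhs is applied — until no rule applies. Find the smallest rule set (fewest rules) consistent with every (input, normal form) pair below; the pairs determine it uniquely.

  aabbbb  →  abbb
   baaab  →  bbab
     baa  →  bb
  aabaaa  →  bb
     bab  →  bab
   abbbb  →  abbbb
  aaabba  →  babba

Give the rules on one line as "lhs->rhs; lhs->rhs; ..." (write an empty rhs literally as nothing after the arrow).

aa->b; aab->a

  | aabbbb => abbb
  | baaab => bbab
  | baa => bb
  | aabaaa => aaaa => baa => bb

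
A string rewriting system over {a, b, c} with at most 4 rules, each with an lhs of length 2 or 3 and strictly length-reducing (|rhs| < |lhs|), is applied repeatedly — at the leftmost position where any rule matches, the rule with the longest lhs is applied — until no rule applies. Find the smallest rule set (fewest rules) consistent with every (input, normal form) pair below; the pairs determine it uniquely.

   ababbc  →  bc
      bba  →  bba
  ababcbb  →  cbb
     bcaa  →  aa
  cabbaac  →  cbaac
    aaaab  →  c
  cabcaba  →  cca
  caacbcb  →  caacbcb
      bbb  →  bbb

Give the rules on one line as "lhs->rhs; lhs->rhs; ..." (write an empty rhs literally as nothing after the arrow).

  | ababbc => abbc => bc
  | bba
  | ababcbb => abcbb => cbb
  | bcaa => aa

aaa->c; ab->; bca->a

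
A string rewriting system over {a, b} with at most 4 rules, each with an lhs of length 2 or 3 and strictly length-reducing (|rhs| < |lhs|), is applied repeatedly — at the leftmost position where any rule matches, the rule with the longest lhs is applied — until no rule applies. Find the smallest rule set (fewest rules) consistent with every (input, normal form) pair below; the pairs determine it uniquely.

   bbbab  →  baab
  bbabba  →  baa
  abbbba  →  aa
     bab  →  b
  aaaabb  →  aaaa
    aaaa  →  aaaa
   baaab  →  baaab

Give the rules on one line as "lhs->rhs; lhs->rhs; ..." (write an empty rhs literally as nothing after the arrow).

  | bbbab => baab
  | bbabba => bbba => baa
  | abbbba => abba => aa
  | bab => b

abb->a; bab->b; bbb->ba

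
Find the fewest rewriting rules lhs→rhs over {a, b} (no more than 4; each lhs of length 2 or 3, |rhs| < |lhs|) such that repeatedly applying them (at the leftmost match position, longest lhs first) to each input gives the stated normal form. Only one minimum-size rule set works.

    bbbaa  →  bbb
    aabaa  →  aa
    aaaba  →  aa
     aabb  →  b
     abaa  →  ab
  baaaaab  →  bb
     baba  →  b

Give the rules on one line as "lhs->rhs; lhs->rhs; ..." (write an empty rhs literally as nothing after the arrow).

  | bbbaa => bbb
  | aabaa => aa
  | aaaba => aa
  | aabb => b

aab->; ba->; baa->b; bab->bb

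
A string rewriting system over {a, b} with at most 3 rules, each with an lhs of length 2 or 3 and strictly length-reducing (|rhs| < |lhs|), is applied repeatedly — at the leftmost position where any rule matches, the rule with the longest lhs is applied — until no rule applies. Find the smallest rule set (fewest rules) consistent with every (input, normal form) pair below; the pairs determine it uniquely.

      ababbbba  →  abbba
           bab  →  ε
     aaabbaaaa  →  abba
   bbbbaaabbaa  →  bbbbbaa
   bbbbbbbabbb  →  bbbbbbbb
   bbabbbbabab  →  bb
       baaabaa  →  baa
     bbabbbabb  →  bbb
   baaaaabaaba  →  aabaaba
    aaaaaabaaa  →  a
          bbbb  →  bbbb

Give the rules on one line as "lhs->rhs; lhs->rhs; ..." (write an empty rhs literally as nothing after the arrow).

  | ababbbba => abbba
  | bab => ε
  | aaabbaaaa => abbbaaaa => abbbaba => abba
  | bbbbaaabbaa => bbbbabbbaa => bbbbbaa

aaa->ab; bab->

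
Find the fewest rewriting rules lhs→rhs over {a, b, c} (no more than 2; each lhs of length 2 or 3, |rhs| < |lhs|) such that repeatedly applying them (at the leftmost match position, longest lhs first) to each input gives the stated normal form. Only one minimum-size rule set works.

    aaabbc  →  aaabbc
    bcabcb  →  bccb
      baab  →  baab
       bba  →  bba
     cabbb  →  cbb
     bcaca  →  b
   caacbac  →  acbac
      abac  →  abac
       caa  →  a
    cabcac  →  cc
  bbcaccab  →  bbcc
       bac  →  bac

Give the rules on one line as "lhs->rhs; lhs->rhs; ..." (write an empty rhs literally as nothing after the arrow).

  | aaabbc
  | bcabcb => bccb
  | baab
  | bba

ca->; cab->c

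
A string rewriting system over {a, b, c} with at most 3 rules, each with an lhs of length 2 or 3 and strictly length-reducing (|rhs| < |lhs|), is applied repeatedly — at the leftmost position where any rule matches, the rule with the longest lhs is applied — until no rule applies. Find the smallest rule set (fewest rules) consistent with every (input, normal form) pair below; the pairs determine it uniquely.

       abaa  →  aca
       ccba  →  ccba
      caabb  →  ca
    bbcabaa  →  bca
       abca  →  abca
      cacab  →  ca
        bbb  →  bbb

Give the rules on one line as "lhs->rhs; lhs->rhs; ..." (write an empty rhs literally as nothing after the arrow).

abb->; baa->ca; cab->

  | abaa => aca
  | ccba
  | caabb => ca
  | bbcabaa => bbaa => bca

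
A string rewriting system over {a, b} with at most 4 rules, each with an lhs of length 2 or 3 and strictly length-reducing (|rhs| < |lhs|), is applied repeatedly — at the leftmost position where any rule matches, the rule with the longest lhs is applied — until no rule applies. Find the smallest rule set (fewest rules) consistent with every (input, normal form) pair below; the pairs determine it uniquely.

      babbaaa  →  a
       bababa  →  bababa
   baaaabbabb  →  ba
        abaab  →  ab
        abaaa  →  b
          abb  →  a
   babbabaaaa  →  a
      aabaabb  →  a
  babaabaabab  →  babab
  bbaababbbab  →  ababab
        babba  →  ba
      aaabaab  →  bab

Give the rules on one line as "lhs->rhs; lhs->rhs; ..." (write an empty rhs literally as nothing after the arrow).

aa->b; baa->; bb->; bba->

  | babbaaa => baaa => a
  | bababa
  | baaaabbabb => aabbabb => bbbabb => babb => ba
  | abaab => ab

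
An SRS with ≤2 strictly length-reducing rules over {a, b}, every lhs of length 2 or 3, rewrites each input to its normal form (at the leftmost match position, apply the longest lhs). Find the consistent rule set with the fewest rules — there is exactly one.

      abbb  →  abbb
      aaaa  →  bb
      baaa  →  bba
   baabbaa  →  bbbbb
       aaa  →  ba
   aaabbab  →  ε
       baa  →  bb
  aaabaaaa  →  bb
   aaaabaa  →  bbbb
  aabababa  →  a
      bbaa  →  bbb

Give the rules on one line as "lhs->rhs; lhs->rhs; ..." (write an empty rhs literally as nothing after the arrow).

  | abbb
  | aaaa => baa => bb
  | baaa => bba
  | baabbaa => bbbbaa => bbbbb

aa->b; bab->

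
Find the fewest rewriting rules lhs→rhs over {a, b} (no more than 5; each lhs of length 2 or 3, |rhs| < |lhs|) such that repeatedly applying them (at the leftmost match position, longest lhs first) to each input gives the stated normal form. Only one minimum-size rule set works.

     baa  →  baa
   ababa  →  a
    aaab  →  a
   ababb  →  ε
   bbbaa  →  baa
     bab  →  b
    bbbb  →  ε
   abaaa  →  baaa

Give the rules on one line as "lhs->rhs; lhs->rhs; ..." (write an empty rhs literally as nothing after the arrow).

aab->; ab->; aba->ba; bb->

  | baa
  | ababa => baba => bba => a
  | aaab => a
  | ababb => babb => bb => ε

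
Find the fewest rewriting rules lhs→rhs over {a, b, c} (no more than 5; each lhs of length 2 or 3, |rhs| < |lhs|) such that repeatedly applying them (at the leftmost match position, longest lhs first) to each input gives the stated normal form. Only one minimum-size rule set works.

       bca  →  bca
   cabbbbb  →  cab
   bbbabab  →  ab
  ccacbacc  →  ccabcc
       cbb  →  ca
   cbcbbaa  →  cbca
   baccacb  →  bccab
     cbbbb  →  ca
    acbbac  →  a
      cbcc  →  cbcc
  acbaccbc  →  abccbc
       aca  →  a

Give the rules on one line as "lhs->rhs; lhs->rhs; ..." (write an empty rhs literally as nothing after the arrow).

  | bca
  | cabbbbb => caabbb => cabbb => caab => cab
  | bbbabab => ababab => abbab => aaab => aab => ab
  | ccacbacc => ccabacc => ccabcc

aa->a; ac->a; ba->b; bb->a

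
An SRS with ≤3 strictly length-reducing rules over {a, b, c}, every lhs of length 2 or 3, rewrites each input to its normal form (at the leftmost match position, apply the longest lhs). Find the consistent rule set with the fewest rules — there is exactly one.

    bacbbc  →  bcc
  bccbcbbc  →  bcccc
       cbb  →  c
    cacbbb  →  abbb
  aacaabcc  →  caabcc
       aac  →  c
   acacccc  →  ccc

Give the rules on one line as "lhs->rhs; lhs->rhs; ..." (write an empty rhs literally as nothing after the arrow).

  | bacbbc => bcbbc => bcbc => bcc
  | bccbcbbc => bcccbbc => bcccbc => bcccc
  | cbb => cb => c
  | cacbbb => abbb

ac->c; cac->a; cb->c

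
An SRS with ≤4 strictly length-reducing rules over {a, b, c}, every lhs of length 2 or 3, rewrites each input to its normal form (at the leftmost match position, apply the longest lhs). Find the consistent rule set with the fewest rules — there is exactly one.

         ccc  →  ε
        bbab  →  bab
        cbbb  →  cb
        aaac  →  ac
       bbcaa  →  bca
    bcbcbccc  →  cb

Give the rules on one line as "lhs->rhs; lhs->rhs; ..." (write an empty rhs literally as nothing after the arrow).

aa->a; bb->b; bcb->; ccc->

  | ccc => ε
  | bbab => bab
  | cbbb => cbb => cb
  | aaac => aac => ac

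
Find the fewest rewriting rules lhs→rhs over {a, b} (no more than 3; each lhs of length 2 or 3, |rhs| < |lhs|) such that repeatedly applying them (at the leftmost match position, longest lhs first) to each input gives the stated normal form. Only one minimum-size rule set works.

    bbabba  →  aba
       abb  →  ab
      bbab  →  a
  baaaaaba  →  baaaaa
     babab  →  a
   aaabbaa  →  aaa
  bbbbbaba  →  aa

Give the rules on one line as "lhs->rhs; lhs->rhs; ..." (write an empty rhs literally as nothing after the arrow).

  | bbabba => babba => aba
  | abb => ab
  | bbab => bab => a
  | baaaaaba => baaaaa

aab->a; bab->a; bb->b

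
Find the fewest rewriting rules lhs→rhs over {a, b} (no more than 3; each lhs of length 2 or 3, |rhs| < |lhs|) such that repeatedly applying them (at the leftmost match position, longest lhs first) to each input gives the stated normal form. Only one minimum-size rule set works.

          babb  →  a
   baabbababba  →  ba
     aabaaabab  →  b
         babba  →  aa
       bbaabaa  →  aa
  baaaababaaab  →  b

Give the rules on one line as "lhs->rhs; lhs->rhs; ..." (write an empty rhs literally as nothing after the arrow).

  | babb => bb => a
  | baabbababba => bbbababba => abababba => ababba => abba => ba
  | aabaaabab => baaabab => babab => bab => b
  | babba => bba => aa

aab->b; ab->; bb->a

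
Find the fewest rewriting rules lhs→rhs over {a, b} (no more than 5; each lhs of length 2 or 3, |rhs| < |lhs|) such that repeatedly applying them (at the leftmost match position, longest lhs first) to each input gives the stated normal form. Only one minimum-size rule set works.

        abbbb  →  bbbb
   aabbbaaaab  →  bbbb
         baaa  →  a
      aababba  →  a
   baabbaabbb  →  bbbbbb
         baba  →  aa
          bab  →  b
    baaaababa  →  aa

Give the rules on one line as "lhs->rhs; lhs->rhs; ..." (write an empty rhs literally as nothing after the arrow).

ab->b; aba->aa; ba->a; baa->b

  | abbbb => bbbb
  | aabbbaaaab => abbbaaaab => bbbaaaab => bbbaab => bbbb
  | baaa => ba => a
  | aababba => aaabba => aabba => abba => bba => ba => a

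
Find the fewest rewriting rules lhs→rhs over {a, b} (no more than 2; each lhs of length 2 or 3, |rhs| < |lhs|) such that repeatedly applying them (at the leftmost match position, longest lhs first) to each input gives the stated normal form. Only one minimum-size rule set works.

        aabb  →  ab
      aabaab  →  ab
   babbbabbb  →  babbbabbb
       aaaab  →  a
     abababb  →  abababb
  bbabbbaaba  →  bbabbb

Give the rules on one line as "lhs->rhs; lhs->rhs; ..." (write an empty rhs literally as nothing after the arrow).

  | aabb => ab
  | aabaab => aaab => ab
  | babbbabbb
  | aaaab => aab => a

aa->; aab->a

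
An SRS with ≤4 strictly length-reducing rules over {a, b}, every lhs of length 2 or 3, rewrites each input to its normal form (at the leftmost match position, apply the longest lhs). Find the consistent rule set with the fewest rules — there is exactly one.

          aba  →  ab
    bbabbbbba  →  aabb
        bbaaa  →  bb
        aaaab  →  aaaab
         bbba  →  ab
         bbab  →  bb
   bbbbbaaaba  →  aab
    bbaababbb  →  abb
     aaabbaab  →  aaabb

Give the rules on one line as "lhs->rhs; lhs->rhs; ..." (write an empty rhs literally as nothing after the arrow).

  | aba => ab
  | bbabbbbba => bbbbbba => abbbba => aabba => aabb
  | bbaaa => bbaa => bba => bb
  | aaaab

ba->b; bab->b; bbb->ab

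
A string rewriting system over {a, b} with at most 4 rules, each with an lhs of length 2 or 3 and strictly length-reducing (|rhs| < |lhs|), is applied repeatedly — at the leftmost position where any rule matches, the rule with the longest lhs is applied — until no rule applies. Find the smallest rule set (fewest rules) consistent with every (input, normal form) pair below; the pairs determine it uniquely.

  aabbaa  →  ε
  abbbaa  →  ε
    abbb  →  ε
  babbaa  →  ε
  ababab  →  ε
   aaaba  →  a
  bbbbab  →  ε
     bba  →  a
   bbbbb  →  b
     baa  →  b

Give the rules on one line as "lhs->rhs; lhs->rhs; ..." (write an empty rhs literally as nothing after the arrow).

  | aabbaa => bbaa => aa => ε
  | abbbaa => bbaa => aa => ε
  | abbb => bb => ε
  | babbaa => bbaa => aa => ε

aa->; ab->; bb->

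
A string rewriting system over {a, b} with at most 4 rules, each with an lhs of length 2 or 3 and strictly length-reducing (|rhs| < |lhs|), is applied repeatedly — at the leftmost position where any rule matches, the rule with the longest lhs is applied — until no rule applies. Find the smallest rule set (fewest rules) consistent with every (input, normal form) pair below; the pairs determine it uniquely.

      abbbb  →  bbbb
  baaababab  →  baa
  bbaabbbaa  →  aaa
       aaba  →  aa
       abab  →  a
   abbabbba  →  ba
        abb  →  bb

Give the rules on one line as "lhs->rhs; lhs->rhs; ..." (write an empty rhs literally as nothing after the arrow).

aab->a; ab->b; bab->a

  | abbbb => bbbb
  | baaababab => baaabab => baaab => baa
  | bbaabbbaa => bbabbaa => babaa => aaa
  | aaba => aa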